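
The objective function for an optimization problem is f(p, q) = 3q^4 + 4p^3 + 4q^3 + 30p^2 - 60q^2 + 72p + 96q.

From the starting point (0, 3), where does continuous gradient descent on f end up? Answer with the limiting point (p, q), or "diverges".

(-2, 2)

f is separable, so gradient descent decouples: p follows -∂f/∂p, q follows -∂f/∂q.
∂f/∂p = 12(p + 2)(p + 3); at p=0 this is 72, so p decreases.
∂f/∂q = 12(q - 2)(q - 1)(q + 4); at q=3 this is 168, so q decreases.
p converges to its nearest critical value -2 (a local min of the p-part); q converges to 2. The iterate converges to (-2, 2).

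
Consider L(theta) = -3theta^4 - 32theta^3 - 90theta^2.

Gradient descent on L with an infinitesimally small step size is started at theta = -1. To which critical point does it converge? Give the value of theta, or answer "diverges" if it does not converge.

-3

L'(theta) = -12theta(theta + 3)(theta + 5), so L'(-1) = 96.
Gradient descent moves in the -L' direction, i.e. theta is decreasing.
The nearest critical point in that direction is theta = -3, where L'' = 72 > 0 (a local minimum). The iterate converges there.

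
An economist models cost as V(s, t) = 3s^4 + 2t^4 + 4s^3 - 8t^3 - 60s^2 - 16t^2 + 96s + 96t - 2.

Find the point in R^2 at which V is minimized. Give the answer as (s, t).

V(s,t) separates as P(s) + Q(t) − 2, so its minimum is min P + min Q − 2.
P'(s) = 12(s - 2)(s - 1)(s + 4) vanishes at s ∈ {-4, 1, 2}; Q'(t) = 8(t - 3)(t - 2)(t + 2) vanishes at t ∈ {-2, 2, 3}.
Local minima of P (where P''>0): P(-4)=-832, P(2)=32. Local minima of Q: Q(-2)=-160, Q(3)=90.
So the global minimum of V is P(-4) + Q(-2) − 2 = -832 − 160 − 2 = -994, attained at (-4, -2).

(-4, -2)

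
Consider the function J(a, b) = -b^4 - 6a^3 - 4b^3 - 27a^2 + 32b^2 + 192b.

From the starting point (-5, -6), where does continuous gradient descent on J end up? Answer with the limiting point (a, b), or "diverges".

diverges

J is separable, so gradient descent decouples: a follows -∂J/∂a, b follows -∂J/∂b.
∂J/∂a = -18a(a + 3); at a=-5 this is -180, so a increases.
∂J/∂b = -4(b - 4)(b + 3)(b + 4); at b=-6 this is 240, so b decreases.
The b-coordinate has no critical point in that direction and runs off to infinity.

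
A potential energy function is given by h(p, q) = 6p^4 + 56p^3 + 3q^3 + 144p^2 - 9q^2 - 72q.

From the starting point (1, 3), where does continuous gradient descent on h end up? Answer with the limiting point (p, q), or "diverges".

h is separable, so gradient descent decouples: p follows -∂h/∂p, q follows -∂h/∂q.
∂h/∂p = 24p(p + 3)(p + 4); at p=1 this is 480, so p decreases.
∂h/∂q = 9(q - 4)(q + 2); at q=3 this is -45, so q increases.
p converges to its nearest critical value 0 (a local min of the p-part); q converges to 4. The iterate converges to (0, 4).

(0, 4)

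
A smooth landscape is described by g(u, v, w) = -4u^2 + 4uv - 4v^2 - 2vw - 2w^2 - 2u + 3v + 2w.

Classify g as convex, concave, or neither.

g is quadratic, so its Hessian is the constant matrix H = [[-8, 4, 0], [4, -8, -2], [0, -2, -4]].
Leading principal minors: -8, 48, -160.
Signs alternate −, +, − ⇒ H ≺ 0 ⇒ concave.

concave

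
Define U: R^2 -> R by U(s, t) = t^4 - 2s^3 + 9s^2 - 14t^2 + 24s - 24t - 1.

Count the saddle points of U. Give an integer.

3

U separates as a function of s plus a function of t, so ∇U=0 decouples.
∂U/∂s = -6(s - 4)(s + 1) = 0 at s ∈ {-1, 4}; ∂U/∂t = 4(t - 3)(t + 1)(t + 2) = 0 at t ∈ {-2, -1, 3}.
The Hessian is diagonal: diag(U_ss, U_tt). Second derivatives: U_ss(-1)=30, U_ss(4)=-30; U_tt(-2)=20, U_tt(-1)=-16, U_tt(3)=80.
Saddle points occur where the two diagonal entries have opposite signs: (-1, -1), (4, -2), (4, 3). Count: 3.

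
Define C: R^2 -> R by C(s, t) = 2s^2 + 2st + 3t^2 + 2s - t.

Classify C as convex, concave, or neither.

C is quadratic, so its Hessian is the constant matrix H = [[4, 2], [2, 6]].
det(H) = 20, tr(H) = 10.
det(H) > 0 and tr(H) > 0, so H is positive definite everywhere: convex.

convex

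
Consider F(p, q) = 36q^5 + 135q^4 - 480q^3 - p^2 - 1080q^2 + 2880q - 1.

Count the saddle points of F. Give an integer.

2

F separates as a function of p plus a function of q, so ∇F=0 decouples.
∂F/∂p = -2p = 0 at p ∈ {0}; ∂F/∂q = 180(q - 2)(q - 1)(q + 2)(q + 4) = 0 at q ∈ {-4, -2, 1, 2}.
The Hessian is diagonal: diag(F_pp, F_qq). Second derivatives: F_pp(0)=-2; F_qq(-4)=-10800, F_qq(-2)=4320, F_qq(1)=-2700, F_qq(2)=4320.
Saddle points occur where the two diagonal entries have opposite signs: (0, -2), (0, 2). Count: 2.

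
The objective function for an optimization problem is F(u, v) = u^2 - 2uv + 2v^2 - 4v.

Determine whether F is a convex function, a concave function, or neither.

F is quadratic, so its Hessian is the constant matrix H = [[2, -2], [-2, 4]].
det(H) = 4, tr(H) = 6.
det(H) > 0 and tr(H) > 0, so H is positive definite everywhere: convex.

convex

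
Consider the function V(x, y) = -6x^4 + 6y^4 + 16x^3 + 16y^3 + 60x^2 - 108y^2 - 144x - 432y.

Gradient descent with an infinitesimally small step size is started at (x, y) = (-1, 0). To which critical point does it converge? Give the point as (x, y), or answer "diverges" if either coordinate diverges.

(1, 3)

V is separable, so gradient descent decouples: x follows -∂V/∂x, y follows -∂V/∂y.
∂V/∂x = -24(x - 3)(x - 1)(x + 2); at x=-1 this is -192, so x increases.
∂V/∂y = 24(y - 3)(y + 2)(y + 3); at y=0 this is -432, so y increases.
x converges to its nearest critical value 1 (a local min of the x-part); y converges to 3. The iterate converges to (1, 3).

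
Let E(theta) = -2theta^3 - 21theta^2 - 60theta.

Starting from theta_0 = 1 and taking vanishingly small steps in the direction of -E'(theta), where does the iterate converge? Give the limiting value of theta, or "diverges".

E'(theta) = -6(theta + 2)(theta + 5), so E'(1) = -108.
Gradient descent moves in the -E' direction, i.e. theta is increasing.
There is no critical point above theta=1, and E' keeps the same sign, so the iterate runs off to +∞.

diverges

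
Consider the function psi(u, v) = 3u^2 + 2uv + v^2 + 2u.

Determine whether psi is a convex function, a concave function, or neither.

psi is quadratic, so its Hessian is the constant matrix H = [[6, 2], [2, 2]].
det(H) = 8, tr(H) = 8.
det(H) > 0 and tr(H) > 0, so H is positive definite everywhere: convex.

convex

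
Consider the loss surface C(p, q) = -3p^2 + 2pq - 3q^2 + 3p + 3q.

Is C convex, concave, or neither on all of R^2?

concave

C is quadratic, so its Hessian is the constant matrix H = [[-6, 2], [2, -6]].
det(H) = 32, tr(H) = -12.
det(H) > 0 and tr(H) < 0, so H is negative definite everywhere: concave.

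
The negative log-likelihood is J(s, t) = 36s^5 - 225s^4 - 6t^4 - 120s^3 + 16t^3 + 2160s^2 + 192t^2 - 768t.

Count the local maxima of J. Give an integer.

4

J separates as a function of s plus a function of t, so ∇J=0 decouples.
∂J/∂s = 180s(s - 4)(s - 3)(s + 2) = 0 at s ∈ {-2, 0, 3, 4}; ∂J/∂t = -24(t - 4)(t - 2)(t + 4) = 0 at t ∈ {-4, 2, 4}.
The Hessian is diagonal: diag(J_ss, J_tt). Second derivatives: J_ss(-2)=-10800, J_ss(0)=4320, J_ss(3)=-2700, J_ss(4)=4320; J_tt(-4)=-1152, J_tt(2)=288, J_tt(4)=-384.
Local maxima occur where both diagonal entries negative: (-2, -4), (-2, 4), (3, -4), (3, 4). Count: 4.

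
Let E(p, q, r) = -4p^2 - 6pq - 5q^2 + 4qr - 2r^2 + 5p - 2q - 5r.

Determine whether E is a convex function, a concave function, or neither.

E is quadratic, so its Hessian is the constant matrix H = [[-8, -6, 0], [-6, -10, 4], [0, 4, -4]].
Leading principal minors: -8, 44, -48.
Signs alternate −, +, − ⇒ H ≺ 0 ⇒ concave.

concave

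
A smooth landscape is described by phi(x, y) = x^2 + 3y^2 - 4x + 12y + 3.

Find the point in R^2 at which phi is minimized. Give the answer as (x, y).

phi(x,y) separates as P(x) + Q(y) + 3, so its minimum is min P + min Q + 3.
P'(x) = 2x - 4 vanishes at x ∈ {2}; Q'(y) = 6y + 12 vanishes at y ∈ {-2}.
Local minima of P (where P''>0): P(2)=-4. Local minima of Q: Q(-2)=-12.
So the global minimum of phi is P(2) + Q(-2) + 3 = -4 − 12 + 3 = -13, attained at (2, -2).

(2, -2)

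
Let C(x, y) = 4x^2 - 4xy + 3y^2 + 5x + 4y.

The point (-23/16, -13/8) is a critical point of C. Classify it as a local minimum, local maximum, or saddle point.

local minimum

The Hessian of C is constant: H = [[8, -4], [-4, 6]].
det(H) = 8·6 − (-4)² = 32.
det(H) > 0 and tr(H) = 14 > 0, so H is positive definite and the point is a local minimum.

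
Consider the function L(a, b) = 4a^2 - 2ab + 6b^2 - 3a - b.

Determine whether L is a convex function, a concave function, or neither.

L is quadratic, so its Hessian is the constant matrix H = [[8, -2], [-2, 12]].
det(H) = 92, tr(H) = 20.
det(H) > 0 and tr(H) > 0, so H is positive definite everywhere: convex.

convex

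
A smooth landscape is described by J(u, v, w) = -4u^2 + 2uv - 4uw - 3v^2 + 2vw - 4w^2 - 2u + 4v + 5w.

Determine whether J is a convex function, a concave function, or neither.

J is quadratic, so its Hessian is the constant matrix H = [[-8, 2, -4], [2, -6, 2], [-4, 2, -8]].
Leading principal minors: -8, 44, -256.
Signs alternate −, +, − ⇒ H ≺ 0 ⇒ concave.

concave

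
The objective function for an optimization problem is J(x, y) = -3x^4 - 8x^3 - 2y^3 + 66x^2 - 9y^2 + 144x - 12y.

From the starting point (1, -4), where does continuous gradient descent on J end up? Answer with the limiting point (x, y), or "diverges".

(-1, -2)

J is separable, so gradient descent decouples: x follows -∂J/∂x, y follows -∂J/∂y.
∂J/∂x = -12(x - 3)(x + 1)(x + 4); at x=1 this is 240, so x decreases.
∂J/∂y = -6(y + 1)(y + 2); at y=-4 this is -36, so y increases.
x converges to its nearest critical value -1 (a local min of the x-part); y converges to -2. The iterate converges to (-1, -2).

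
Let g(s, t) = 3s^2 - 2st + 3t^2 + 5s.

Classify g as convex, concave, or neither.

convex

g is quadratic, so its Hessian is the constant matrix H = [[6, -2], [-2, 6]].
det(H) = 32, tr(H) = 12.
det(H) > 0 and tr(H) > 0, so H is positive definite everywhere: convex.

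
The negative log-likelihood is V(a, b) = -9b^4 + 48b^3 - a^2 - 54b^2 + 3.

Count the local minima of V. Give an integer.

0

V separates as a function of a plus a function of b, so ∇V=0 decouples.
∂V/∂a = -2a = 0 at a ∈ {0}; ∂V/∂b = -36b(b - 3)(b - 1) = 0 at b ∈ {0, 1, 3}.
The Hessian is diagonal: diag(V_aa, V_bb). Second derivatives: V_aa(0)=-2; V_bb(0)=-108, V_bb(1)=72, V_bb(3)=-216.
Local minima occur where both diagonal entries positive: none. Count: 0.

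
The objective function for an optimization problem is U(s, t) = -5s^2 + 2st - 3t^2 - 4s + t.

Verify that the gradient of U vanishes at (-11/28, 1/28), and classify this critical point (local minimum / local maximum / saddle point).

local maximum

∇U = (-10s + 2t - 4, 2s - 6t + 1); substituting (-11/28, 1/28) gives ∇U = (0, 0), so (-11/28, 1/28) is indeed a critical point.
The Hessian of U is constant: H = [[-10, 2], [2, -6]].
det(H) = (-10)·(-6) − 2² = 56.
det(H) > 0 and tr(H) = -16 < 0, so H is negative definite and the point is a local maximum.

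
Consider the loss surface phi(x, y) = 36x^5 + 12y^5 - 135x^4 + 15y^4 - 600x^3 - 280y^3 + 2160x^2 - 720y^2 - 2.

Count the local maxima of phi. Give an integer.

4

phi separates as a function of x plus a function of y, so ∇phi=0 decouples.
∂phi/∂x = 180x(x - 4)(x - 2)(x + 3) = 0 at x ∈ {-3, 0, 2, 4}; ∂phi/∂y = 60y(y - 4)(y + 2)(y + 3) = 0 at y ∈ {-3, -2, 0, 4}.
The Hessian is diagonal: diag(phi_xx, phi_yy). Second derivatives: phi_xx(-3)=-18900, phi_xx(0)=4320, phi_xx(2)=-3600, phi_xx(4)=10080; phi_yy(-3)=-1260, phi_yy(-2)=720, phi_yy(0)=-1440, phi_yy(4)=10080.
Local maxima occur where both diagonal entries negative: (-3, -3), (-3, 0), (2, -3), (2, 0). Count: 4.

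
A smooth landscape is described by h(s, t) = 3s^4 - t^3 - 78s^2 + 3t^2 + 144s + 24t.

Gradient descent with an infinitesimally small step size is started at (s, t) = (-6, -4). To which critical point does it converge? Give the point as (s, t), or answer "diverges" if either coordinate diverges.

(-4, -2)

h is separable, so gradient descent decouples: s follows -∂h/∂s, t follows -∂h/∂t.
∂h/∂s = 12(s - 3)(s - 1)(s + 4); at s=-6 this is -1512, so s increases.
∂h/∂t = -3(t - 4)(t + 2); at t=-4 this is -48, so t increases.
s converges to its nearest critical value -4 (a local min of the s-part); t converges to -2. The iterate converges to (-4, -2).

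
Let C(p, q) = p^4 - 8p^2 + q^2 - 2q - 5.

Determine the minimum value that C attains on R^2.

-22

C(p,q) separates as A(p) + B(q) − 5, so its minimum is min A + min B − 5.
A'(p) = 4p(p - 2)(p + 2) vanishes at p ∈ {-2, 0, 2}; B'(q) = 2q - 2 vanishes at q ∈ {1}.
Local minima of A (where A''>0): A(-2)=-16, A(2)=-16. Local minima of B: B(1)=-1.
So the global minimum of C is A(-2) + B(1) − 5 = -16 − 1 − 5 = -22, attained at (-2, 1).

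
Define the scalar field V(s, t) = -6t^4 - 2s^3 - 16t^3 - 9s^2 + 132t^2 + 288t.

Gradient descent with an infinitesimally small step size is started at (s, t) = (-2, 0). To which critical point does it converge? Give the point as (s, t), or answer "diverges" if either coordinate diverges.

V is separable, so gradient descent decouples: s follows -∂V/∂s, t follows -∂V/∂t.
∂V/∂s = -6s(s + 3); at s=-2 this is 12, so s decreases.
∂V/∂t = -24(t - 3)(t + 1)(t + 4); at t=0 this is 288, so t decreases.
s converges to its nearest critical value -3 (a local min of the s-part); t converges to -1. The iterate converges to (-3, -1).

(-3, -1)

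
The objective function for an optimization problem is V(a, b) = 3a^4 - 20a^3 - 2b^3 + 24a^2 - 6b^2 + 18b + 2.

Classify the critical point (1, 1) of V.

local maximum

The mixed partial ∂²V/∂a∂b is 0, so the Hessian at any point is diag(V_aa, V_bb) = diag(12(3a^2 - 10a + 4), -12(b + 1)).
At (1, 1): H = diag(-36, -24).
Both eigenvalues are negative, so H is negative definite: a local maximum.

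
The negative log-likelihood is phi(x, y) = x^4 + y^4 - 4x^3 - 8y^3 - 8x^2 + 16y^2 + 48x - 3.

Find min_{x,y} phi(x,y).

-83

phi(x,y) separates as P(x) + Q(y) − 3, so its minimum is min P + min Q − 3.
P'(x) = 4(x - 3)(x - 2)(x + 2) vanishes at x ∈ {-2, 2, 3}; Q'(y) = 4y(y - 4)(y - 2) vanishes at y ∈ {0, 2, 4}.
Local minima of P (where P''>0): P(-2)=-80, P(3)=45. Local minima of Q: Q(0)=0, Q(4)=0.
So the global minimum of phi is P(-2) + Q(0) − 3 = -80 + 0 − 3 = -83, attained at (-2, 0).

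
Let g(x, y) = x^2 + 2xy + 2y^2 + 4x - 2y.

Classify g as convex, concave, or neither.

g is quadratic, so its Hessian is the constant matrix H = [[2, 2], [2, 4]].
det(H) = 4, tr(H) = 6.
det(H) > 0 and tr(H) > 0, so H is positive definite everywhere: convex.

convex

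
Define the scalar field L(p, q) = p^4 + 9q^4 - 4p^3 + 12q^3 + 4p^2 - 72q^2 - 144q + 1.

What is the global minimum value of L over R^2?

-335

L(p,q) separates as A(p) + B(q) + 1, so its minimum is min A + min B + 1.
A'(p) = 4p(p - 2)(p - 1) vanishes at p ∈ {0, 1, 2}; B'(q) = 36(q - 2)(q + 1)(q + 2) vanishes at q ∈ {-2, -1, 2}.
Local minima of A (where A''>0): A(0)=0, A(2)=0. Local minima of B: B(-2)=48, B(2)=-336.
So the global minimum of L is A(0) + B(2) + 1 = 0 − 336 + 1 = -335, attained at (0, 2).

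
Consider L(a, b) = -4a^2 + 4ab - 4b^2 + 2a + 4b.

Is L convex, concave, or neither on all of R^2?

concave

L is quadratic, so its Hessian is the constant matrix H = [[-8, 4], [4, -8]].
det(H) = 48, tr(H) = -16.
det(H) > 0 and tr(H) < 0, so H is negative definite everywhere: concave.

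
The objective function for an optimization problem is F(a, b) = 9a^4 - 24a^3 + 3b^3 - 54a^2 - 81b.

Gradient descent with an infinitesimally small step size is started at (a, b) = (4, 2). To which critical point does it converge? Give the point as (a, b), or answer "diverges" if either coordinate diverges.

F is separable, so gradient descent decouples: a follows -∂F/∂a, b follows -∂F/∂b.
∂F/∂a = 36a(a - 3)(a + 1); at a=4 this is 720, so a decreases.
∂F/∂b = 9(b - 3)(b + 3); at b=2 this is -45, so b increases.
a converges to its nearest critical value 3 (a local min of the a-part); b converges to 3. The iterate converges to (3, 3).

(3, 3)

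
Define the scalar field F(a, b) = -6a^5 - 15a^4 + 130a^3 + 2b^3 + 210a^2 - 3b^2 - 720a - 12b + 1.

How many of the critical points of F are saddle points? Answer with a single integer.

F separates as a function of a plus a function of b, so ∇F=0 decouples.
∂F/∂a = -30(a - 3)(a - 1)(a + 2)(a + 4) = 0 at a ∈ {-4, -2, 1, 3}; ∂F/∂b = 6(b - 2)(b + 1) = 0 at b ∈ {-1, 2}.
The Hessian is diagonal: diag(F_aa, F_bb). Second derivatives: F_aa(-4)=2100, F_aa(-2)=-900, F_aa(1)=900, F_aa(3)=-2100; F_bb(-1)=-18, F_bb(2)=18.
Saddle points occur where the two diagonal entries have opposite signs: (-4, -1), (-2, 2), (1, -1), (3, 2). Count: 4.

4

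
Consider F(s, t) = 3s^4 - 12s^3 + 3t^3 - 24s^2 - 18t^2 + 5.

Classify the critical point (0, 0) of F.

local maximum

The mixed partial ∂²F/∂s∂t is 0, so the Hessian at any point is diag(F_ss, F_tt) = diag(12(3s^2 - 6s - 4), 18(t - 2)).
At (0, 0): H = diag(-48, -36).
Both eigenvalues are negative, so H is negative definite: a local maximum.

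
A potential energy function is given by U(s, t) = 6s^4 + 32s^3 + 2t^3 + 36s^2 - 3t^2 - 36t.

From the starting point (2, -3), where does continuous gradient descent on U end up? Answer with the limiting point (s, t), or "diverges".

U is separable, so gradient descent decouples: s follows -∂U/∂s, t follows -∂U/∂t.
∂U/∂s = 24s(s + 1)(s + 3); at s=2 this is 720, so s decreases.
∂U/∂t = 6(t - 3)(t + 2); at t=-3 this is 36, so t decreases.
The t-coordinate has no critical point in that direction and runs off to infinity.

diverges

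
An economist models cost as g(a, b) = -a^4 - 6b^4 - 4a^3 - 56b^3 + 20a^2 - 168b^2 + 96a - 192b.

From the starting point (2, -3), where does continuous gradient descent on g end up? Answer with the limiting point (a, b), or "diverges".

(-2, -2)

g is separable, so gradient descent decouples: a follows -∂g/∂a, b follows -∂g/∂b.
∂g/∂a = -4(a - 3)(a + 2)(a + 4); at a=2 this is 96, so a decreases.
∂g/∂b = -24(b + 1)(b + 2)(b + 4); at b=-3 this is -48, so b increases.
a converges to its nearest critical value -2 (a local min of the a-part); b converges to -2. The iterate converges to (-2, -2).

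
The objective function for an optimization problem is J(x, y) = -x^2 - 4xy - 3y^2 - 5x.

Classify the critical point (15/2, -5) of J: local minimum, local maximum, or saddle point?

saddle point

The Hessian of J is constant: H = [[-2, -4], [-4, -6]].
det(H) = (-2)·(-6) − (-4)² = -4.
Since det(H) < 0, H is indefinite and the critical point is a saddle point.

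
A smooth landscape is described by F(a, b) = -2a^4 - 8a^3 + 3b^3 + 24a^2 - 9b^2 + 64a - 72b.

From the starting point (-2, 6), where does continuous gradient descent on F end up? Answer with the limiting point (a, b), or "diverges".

F is separable, so gradient descent decouples: a follows -∂F/∂a, b follows -∂F/∂b.
∂F/∂a = -8(a - 2)(a + 1)(a + 4); at a=-2 this is -64, so a increases.
∂F/∂b = 9(b - 4)(b + 2); at b=6 this is 144, so b decreases.
a converges to its nearest critical value -1 (a local min of the a-part); b converges to 4. The iterate converges to (-1, 4).

(-1, 4)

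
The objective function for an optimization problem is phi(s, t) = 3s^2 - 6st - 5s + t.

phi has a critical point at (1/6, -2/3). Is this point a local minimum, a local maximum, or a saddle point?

The Hessian of phi is constant: H = [[6, -6], [-6, 0]].
det(H) = 6·0 − (-6)² = -36.
Since det(H) < 0, H is indefinite and the critical point is a saddle point.

saddle point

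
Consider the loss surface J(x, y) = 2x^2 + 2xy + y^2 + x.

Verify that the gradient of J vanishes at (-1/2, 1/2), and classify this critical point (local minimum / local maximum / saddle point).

∇J = (4x + 2y + 1, 2x + 2y); substituting (-1/2, 1/2) gives ∇J = (0, 0), so (-1/2, 1/2) is indeed a critical point.
The Hessian of J is constant: H = [[4, 2], [2, 2]].
det(H) = 4·2 − 2² = 4.
det(H) > 0 and tr(H) = 6 > 0, so H is positive definite and the point is a local minimum.

local minimum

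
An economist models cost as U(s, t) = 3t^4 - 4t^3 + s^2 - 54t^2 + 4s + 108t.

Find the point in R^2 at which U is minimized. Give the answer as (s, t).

(-2, -3)

U(s,t) separates as P(s) + Q(t), so its minimum is min P + min Q.
P'(s) = 2s + 4 vanishes at s ∈ {-2}; Q'(t) = 12(t - 3)(t - 1)(t + 3) vanishes at t ∈ {-3, 1, 3}.
Local minima of P (where P''>0): P(-2)=-4. Local minima of Q: Q(-3)=-459, Q(3)=-27.
So the global minimum of U is P(-2) + Q(-3) = -4 − 459 = -463, attained at (-2, -3).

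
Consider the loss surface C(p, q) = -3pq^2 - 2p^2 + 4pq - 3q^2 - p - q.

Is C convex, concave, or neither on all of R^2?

The term -3pq^2 is cubic, so the Hessian is not constant.
∂²C/∂q² = -6p - 6, which takes both signs as p varies (negative for sufficiently large p). A diagonal entry of the Hessian changing sign means the Hessian is neither positive- nor negative-semidefinite on all of R^2.

neither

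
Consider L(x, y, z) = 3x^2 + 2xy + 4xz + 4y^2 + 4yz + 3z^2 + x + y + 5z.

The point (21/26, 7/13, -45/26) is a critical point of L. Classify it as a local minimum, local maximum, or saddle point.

The Hessian is constant: H = [[6, 2, 4], [2, 8, 4], [4, 4, 6]].
Leading principal minors: Δ₁ = 6, Δ₂ = 44, Δ₃ = 104.
All leading minors are positive, so H is positive definite: a local minimum.

local minimum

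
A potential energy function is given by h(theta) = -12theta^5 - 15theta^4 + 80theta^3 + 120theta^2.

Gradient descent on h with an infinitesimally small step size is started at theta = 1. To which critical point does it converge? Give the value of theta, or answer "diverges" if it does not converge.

h'(theta) = -60theta(theta - 2)(theta + 1)(theta + 2), so h'(1) = 360.
Gradient descent moves in the -h' direction, i.e. theta is decreasing.
The nearest critical point in that direction is theta = 0, where h'' = 240 > 0 (a local minimum). The iterate converges there.

0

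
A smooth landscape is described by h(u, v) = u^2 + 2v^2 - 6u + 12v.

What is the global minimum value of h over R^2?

h(u,v) separates as P(u) + Q(v), so its minimum is min P + min Q.
P'(u) = 2u - 6 vanishes at u ∈ {3}; Q'(v) = 4v + 12 vanishes at v ∈ {-3}.
Local minima of P (where P''>0): P(3)=-9. Local minima of Q: Q(-3)=-18.
So the global minimum of h is P(3) + Q(-3) = -9 − 18 = -27, attained at (3, -3).

-27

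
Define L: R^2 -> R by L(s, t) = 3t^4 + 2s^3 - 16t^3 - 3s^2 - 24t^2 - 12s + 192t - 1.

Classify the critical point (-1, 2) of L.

The mixed partial ∂²L/∂s∂t is 0, so the Hessian at any point is diag(L_ss, L_tt) = diag(6(2s - 1), 12(3t^2 - 8t - 4)).
At (-1, 2): H = diag(-18, -96).
Both eigenvalues are negative, so H is negative definite: a local maximum.

local maximum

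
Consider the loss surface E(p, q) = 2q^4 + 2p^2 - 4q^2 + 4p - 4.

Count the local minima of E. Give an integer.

2

E separates as a function of p plus a function of q, so ∇E=0 decouples.
∂E/∂p = 4(p + 1) = 0 at p ∈ {-1}; ∂E/∂q = 8q(q - 1)(q + 1) = 0 at q ∈ {-1, 0, 1}.
The Hessian is diagonal: diag(E_pp, E_qq). Second derivatives: E_pp(-1)=4; E_qq(-1)=16, E_qq(0)=-8, E_qq(1)=16.
Local minima occur where both diagonal entries positive: (-1, -1), (-1, 1). Count: 2.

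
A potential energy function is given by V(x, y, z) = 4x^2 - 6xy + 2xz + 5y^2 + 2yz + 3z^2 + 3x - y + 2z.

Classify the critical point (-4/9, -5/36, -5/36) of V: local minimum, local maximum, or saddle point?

The Hessian is constant: H = [[8, -6, 2], [-6, 10, 2], [2, 2, 6]].
Leading principal minors: Δ₁ = 8, Δ₂ = 44, Δ₃ = 144.
All leading minors are positive, so H is positive definite: a local minimum.

local minimum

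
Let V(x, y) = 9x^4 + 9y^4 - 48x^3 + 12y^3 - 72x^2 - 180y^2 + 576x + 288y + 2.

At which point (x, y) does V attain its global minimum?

V(x,y) separates as P(x) + Q(y) + 2, so its minimum is min P + min Q + 2.
P'(x) = 36(x - 4)(x - 2)(x + 2) vanishes at x ∈ {-2, 2, 4}; Q'(y) = 36(y - 2)(y - 1)(y + 4) vanishes at y ∈ {-4, 1, 2}.
Local minima of P (where P''>0): P(-2)=-912, P(4)=384. Local minima of Q: Q(-4)=-2496, Q(2)=96.
So the global minimum of V is P(-2) + Q(-4) + 2 = -912 − 2496 + 2 = -3406, attained at (-2, -4).

(-2, -4)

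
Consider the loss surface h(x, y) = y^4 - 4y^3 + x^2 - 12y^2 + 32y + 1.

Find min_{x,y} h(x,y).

-63

h(x,y) separates as P(x) + Q(y) + 1, so its minimum is min P + min Q + 1.
P'(x) = 2x vanishes at x ∈ {0}; Q'(y) = 4(y - 4)(y - 1)(y + 2) vanishes at y ∈ {-2, 1, 4}.
Local minima of P (where P''>0): P(0)=0. Local minima of Q: Q(-2)=-64, Q(4)=-64.
So the global minimum of h is P(0) + Q(-2) + 1 = 0 − 64 + 1 = -63, attained at (0, -2).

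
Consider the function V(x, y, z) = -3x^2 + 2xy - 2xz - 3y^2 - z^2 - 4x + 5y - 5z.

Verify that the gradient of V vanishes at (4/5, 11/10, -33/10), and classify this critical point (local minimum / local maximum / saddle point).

local maximum

∇V = (-6x + 2y - 2z - 4, 2x - 6y + 5, -2x - 2z - 5); substituting (4/5, 11/10, -33/10) gives ∇V = (0, 0, 0), so (4/5, 11/10, -33/10) is indeed a critical point.
The Hessian is constant: H = [[-6, 2, -2], [2, -6, 0], [-2, 0, -2]].
Leading principal minors: Δ₁ = -6, Δ₂ = 32, Δ₃ = -40.
The minors alternate sign starting negative (−, +, −), so H is negative definite: a local maximum.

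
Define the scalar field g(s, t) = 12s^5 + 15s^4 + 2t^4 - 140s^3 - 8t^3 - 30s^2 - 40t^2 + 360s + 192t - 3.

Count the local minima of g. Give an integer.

4

g separates as a function of s plus a function of t, so ∇g=0 decouples.
∂g/∂s = 60(s - 2)(s - 1)(s + 1)(s + 3) = 0 at s ∈ {-3, -1, 1, 2}; ∂g/∂t = 8(t - 4)(t - 2)(t + 3) = 0 at t ∈ {-3, 2, 4}.
The Hessian is diagonal: diag(g_ss, g_tt). Second derivatives: g_ss(-3)=-2400, g_ss(-1)=720, g_ss(1)=-480, g_ss(2)=900; g_tt(-3)=280, g_tt(2)=-80, g_tt(4)=112.
Local minima occur where both diagonal entries positive: (-1, -3), (-1, 4), (2, -3), (2, 4). Count: 4.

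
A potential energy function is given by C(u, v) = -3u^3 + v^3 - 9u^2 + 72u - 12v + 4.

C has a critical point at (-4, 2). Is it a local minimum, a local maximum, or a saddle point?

local minimum

The mixed partial ∂²C/∂u∂v is 0, so the Hessian at any point is diag(C_uu, C_vv) = diag(-18(u + 1), 6v).
At (-4, 2): H = diag(54, 12).
Both eigenvalues are positive, so H is positive definite: a local minimum.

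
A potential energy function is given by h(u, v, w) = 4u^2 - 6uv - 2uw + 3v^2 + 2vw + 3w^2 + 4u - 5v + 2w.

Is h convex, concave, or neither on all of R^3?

h is quadratic, so its Hessian is the constant matrix H = [[8, -6, -2], [-6, 6, 2], [-2, 2, 6]].
Leading principal minors: 8, 12, 64.
All positive ⇒ H ≻ 0 ⇒ convex.

convex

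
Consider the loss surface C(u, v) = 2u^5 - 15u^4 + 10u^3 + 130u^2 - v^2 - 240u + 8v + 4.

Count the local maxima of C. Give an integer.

C separates as a function of u plus a function of v, so ∇C=0 decouples.
∂C/∂u = 10(u - 4)(u - 3)(u - 1)(u + 2) = 0 at u ∈ {-2, 1, 3, 4}; ∂C/∂v = -2(v - 4) = 0 at v ∈ {4}.
The Hessian is diagonal: diag(C_uu, C_vv). Second derivatives: C_uu(-2)=-900, C_uu(1)=180, C_uu(3)=-100, C_uu(4)=180; C_vv(4)=-2.
Local maxima occur where both diagonal entries negative: (-2, 4), (3, 4). Count: 2.

2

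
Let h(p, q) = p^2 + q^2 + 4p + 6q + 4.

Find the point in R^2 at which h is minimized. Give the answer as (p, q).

h(p,q) separates as A(p) + B(q) + 4, so its minimum is min A + min B + 4.
A'(p) = 2p + 4 vanishes at p ∈ {-2}; B'(q) = 2q + 6 vanishes at q ∈ {-3}.
Local minima of A (where A''>0): A(-2)=-4. Local minima of B: B(-3)=-9.
So the global minimum of h is A(-2) + B(-3) + 4 = -4 − 9 + 4 = -9, attained at (-2, -3).

(-2, -3)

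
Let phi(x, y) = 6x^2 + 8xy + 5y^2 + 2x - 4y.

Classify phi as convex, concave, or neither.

convex

phi is quadratic, so its Hessian is the constant matrix H = [[12, 8], [8, 10]].
det(H) = 56, tr(H) = 22.
det(H) > 0 and tr(H) > 0, so H is positive definite everywhere: convex.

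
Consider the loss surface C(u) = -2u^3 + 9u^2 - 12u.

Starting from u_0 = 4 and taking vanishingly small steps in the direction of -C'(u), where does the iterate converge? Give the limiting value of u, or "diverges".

diverges

C'(u) = -6(u - 2)(u - 1), so C'(4) = -36.
Gradient descent moves in the -C' direction, i.e. u is increasing.
There is no critical point above u=4, and C' keeps the same sign, so the iterate runs off to +∞.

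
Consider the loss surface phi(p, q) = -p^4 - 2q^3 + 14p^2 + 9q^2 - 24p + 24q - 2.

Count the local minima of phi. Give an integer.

1

phi separates as a function of p plus a function of q, so ∇phi=0 decouples.
∂phi/∂p = -4(p - 2)(p - 1)(p + 3) = 0 at p ∈ {-3, 1, 2}; ∂phi/∂q = -6(q - 4)(q + 1) = 0 at q ∈ {-1, 4}.
The Hessian is diagonal: diag(phi_pp, phi_qq). Second derivatives: phi_pp(-3)=-80, phi_pp(1)=16, phi_pp(2)=-20; phi_qq(-1)=30, phi_qq(4)=-30.
Local minima occur where both diagonal entries positive: (1, -1). Count: 1.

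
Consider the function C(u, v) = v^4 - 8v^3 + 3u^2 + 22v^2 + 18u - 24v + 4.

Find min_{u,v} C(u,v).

C(u,v) separates as P(u) + Q(v) + 4, so its minimum is min P + min Q + 4.
P'(u) = 6u + 18 vanishes at u ∈ {-3}; Q'(v) = 4(v - 3)(v - 2)(v - 1) vanishes at v ∈ {1, 2, 3}.
Local minima of P (where P''>0): P(-3)=-27. Local minima of Q: Q(1)=-9, Q(3)=-9.
So the global minimum of C is P(-3) + Q(1) + 4 = -27 − 9 + 4 = -32, attained at (-3, 1).

-32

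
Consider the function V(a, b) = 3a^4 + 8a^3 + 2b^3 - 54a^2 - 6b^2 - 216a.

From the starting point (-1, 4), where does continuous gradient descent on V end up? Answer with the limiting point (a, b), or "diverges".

V is separable, so gradient descent decouples: a follows -∂V/∂a, b follows -∂V/∂b.
∂V/∂a = 12(a - 3)(a + 2)(a + 3); at a=-1 this is -96, so a increases.
∂V/∂b = 6b(b - 2); at b=4 this is 48, so b decreases.
a converges to its nearest critical value 3 (a local min of the a-part); b converges to 2. The iterate converges to (3, 2).

(3, 2)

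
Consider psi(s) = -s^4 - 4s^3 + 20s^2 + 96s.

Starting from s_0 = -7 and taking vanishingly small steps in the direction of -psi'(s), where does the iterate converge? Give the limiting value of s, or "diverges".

psi'(s) = -4(s - 3)(s + 2)(s + 4), so psi'(-7) = 600.
Gradient descent moves in the -psi' direction, i.e. s is decreasing.
There is no critical point below s=-7, and psi' keeps the same sign, so the iterate runs off to −∞.

diverges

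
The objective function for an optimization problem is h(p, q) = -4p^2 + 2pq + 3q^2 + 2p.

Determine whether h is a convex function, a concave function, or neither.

h is quadratic, so its Hessian is the constant matrix H = [[-8, 2], [2, 6]].
det(H) = -52, tr(H) = -2.
det(H) < 0, so H is indefinite: neither convex nor concave.

neither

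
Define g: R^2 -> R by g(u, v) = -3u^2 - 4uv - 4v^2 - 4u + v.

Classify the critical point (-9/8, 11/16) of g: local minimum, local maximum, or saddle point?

local maximum

The Hessian of g is constant: H = [[-6, -4], [-4, -8]].
det(H) = (-6)·(-8) − (-4)² = 32.
det(H) > 0 and tr(H) = -14 < 0, so H is negative definite and the point is a local maximum.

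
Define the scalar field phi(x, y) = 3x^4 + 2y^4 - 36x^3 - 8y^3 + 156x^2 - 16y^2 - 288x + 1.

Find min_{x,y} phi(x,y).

phi(x,y) separates as P(x) + Q(y) + 1, so its minimum is min P + min Q + 1.
P'(x) = 12(x - 4)(x - 3)(x - 2) vanishes at x ∈ {2, 3, 4}; Q'(y) = 8y(y - 4)(y + 1) vanishes at y ∈ {-1, 0, 4}.
Local minima of P (where P''>0): P(2)=-192, P(4)=-192. Local minima of Q: Q(-1)=-6, Q(4)=-256.
So the global minimum of phi is P(2) + Q(4) + 1 = -192 − 256 + 1 = -447, attained at (2, 4).

-447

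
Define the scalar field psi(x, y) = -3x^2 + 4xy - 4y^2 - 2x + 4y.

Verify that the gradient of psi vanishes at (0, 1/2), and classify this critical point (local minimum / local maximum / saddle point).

∇psi = (-6x + 4y - 2, 4x - 8y + 4); substituting (0, 1/2) gives ∇psi = (0, 0), so (0, 1/2) is indeed a critical point.
The Hessian of psi is constant: H = [[-6, 4], [4, -8]].
det(H) = (-6)·(-8) − 4² = 32.
det(H) > 0 and tr(H) = -14 < 0, so H is negative definite and the point is a local maximum.

local maximum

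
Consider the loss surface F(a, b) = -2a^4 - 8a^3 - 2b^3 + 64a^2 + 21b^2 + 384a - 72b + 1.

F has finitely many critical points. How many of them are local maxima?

2

F separates as a function of a plus a function of b, so ∇F=0 decouples.
∂F/∂a = -8(a - 4)(a + 3)(a + 4) = 0 at a ∈ {-4, -3, 4}; ∂F/∂b = -6(b - 4)(b - 3) = 0 at b ∈ {3, 4}.
The Hessian is diagonal: diag(F_aa, F_bb). Second derivatives: F_aa(-4)=-64, F_aa(-3)=56, F_aa(4)=-448; F_bb(3)=6, F_bb(4)=-6.
Local maxima occur where both diagonal entries negative: (-4, 4), (4, 4). Count: 2.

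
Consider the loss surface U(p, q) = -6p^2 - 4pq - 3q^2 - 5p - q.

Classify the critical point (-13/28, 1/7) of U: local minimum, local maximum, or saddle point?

local maximum

The Hessian of U is constant: H = [[-12, -4], [-4, -6]].
det(H) = (-12)·(-6) − (-4)² = 56.
det(H) > 0 and tr(H) = -18 < 0, so H is negative definite and the point is a local maximum.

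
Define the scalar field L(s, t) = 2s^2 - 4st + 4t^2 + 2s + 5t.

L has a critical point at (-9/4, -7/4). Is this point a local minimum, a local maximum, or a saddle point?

The Hessian of L is constant: H = [[4, -4], [-4, 8]].
det(H) = 4·8 − (-4)² = 16.
det(H) > 0 and tr(H) = 12 > 0, so H is positive definite and the point is a local minimum.

local minimum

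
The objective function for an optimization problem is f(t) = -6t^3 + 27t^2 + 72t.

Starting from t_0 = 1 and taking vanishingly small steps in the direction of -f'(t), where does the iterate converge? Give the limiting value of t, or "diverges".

f'(t) = -18(t - 4)(t + 1), so f'(1) = 108.
Gradient descent moves in the -f' direction, i.e. t is decreasing.
The nearest critical point in that direction is t = -1, where f'' = 90 > 0 (a local minimum). The iterate converges there.

-1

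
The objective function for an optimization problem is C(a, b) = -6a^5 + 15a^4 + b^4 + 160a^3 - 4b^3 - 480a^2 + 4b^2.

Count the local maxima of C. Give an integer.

C separates as a function of a plus a function of b, so ∇C=0 decouples.
∂C/∂a = -30a(a - 4)(a - 2)(a + 4) = 0 at a ∈ {-4, 0, 2, 4}; ∂C/∂b = 4b(b - 2)(b - 1) = 0 at b ∈ {0, 1, 2}.
The Hessian is diagonal: diag(C_aa, C_bb). Second derivatives: C_aa(-4)=5760, C_aa(0)=-960, C_aa(2)=720, C_aa(4)=-1920; C_bb(0)=8, C_bb(1)=-4, C_bb(2)=8.
Local maxima occur where both diagonal entries negative: (0, 1), (4, 1). Count: 2.

2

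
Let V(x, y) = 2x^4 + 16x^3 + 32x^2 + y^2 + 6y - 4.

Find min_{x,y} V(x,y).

V(x,y) separates as P(x) + Q(y) − 4, so its minimum is min P + min Q − 4.
P'(x) = 8x(x + 2)(x + 4) vanishes at x ∈ {-4, -2, 0}; Q'(y) = 2y + 6 vanishes at y ∈ {-3}.
Local minima of P (where P''>0): P(-4)=0, P(0)=0. Local minima of Q: Q(-3)=-9.
So the global minimum of V is P(-4) + Q(-3) − 4 = 0 − 9 − 4 = -13, attained at (-4, -3).

-13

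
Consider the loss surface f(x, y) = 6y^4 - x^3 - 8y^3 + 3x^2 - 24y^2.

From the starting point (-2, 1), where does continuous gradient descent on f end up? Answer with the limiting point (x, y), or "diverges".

(0, 2)

f is separable, so gradient descent decouples: x follows -∂f/∂x, y follows -∂f/∂y.
∂f/∂x = -3x(x - 2); at x=-2 this is -24, so x increases.
∂f/∂y = 24y(y - 2)(y + 1); at y=1 this is -48, so y increases.
x converges to its nearest critical value 0 (a local min of the x-part); y converges to 2. The iterate converges to (0, 2).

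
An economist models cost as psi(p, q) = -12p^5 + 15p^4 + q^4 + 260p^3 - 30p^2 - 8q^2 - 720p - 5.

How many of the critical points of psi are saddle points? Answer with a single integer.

6

psi separates as a function of p plus a function of q, so ∇psi=0 decouples.
∂psi/∂p = -60(p - 4)(p - 1)(p + 1)(p + 3) = 0 at p ∈ {-3, -1, 1, 4}; ∂psi/∂q = 4q(q - 2)(q + 2) = 0 at q ∈ {-2, 0, 2}.
The Hessian is diagonal: diag(psi_pp, psi_qq). Second derivatives: psi_pp(-3)=3360, psi_pp(-1)=-1200, psi_pp(1)=1440, psi_pp(4)=-6300; psi_qq(-2)=32, psi_qq(0)=-16, psi_qq(2)=32.
Saddle points occur where the two diagonal entries have opposite signs: (-3, 0), (-1, -2), (-1, 2), (1, 0), (4, -2), (4, 2). Count: 6.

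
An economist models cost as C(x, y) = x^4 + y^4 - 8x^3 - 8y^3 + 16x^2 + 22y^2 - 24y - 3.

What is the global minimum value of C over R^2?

-12

C(x,y) separates as P(x) + Q(y) − 3, so its minimum is min P + min Q − 3.
P'(x) = 4x(x - 4)(x - 2) vanishes at x ∈ {0, 2, 4}; Q'(y) = 4(y - 3)(y - 2)(y - 1) vanishes at y ∈ {1, 2, 3}.
Local minima of P (where P''>0): P(0)=0, P(4)=0. Local minima of Q: Q(1)=-9, Q(3)=-9.
So the global minimum of C is P(0) + Q(1) − 3 = 0 − 9 − 3 = -12, attained at (0, 1).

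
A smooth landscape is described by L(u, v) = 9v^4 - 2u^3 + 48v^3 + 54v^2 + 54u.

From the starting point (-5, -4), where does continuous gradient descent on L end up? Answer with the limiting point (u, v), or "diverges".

L is separable, so gradient descent decouples: u follows -∂L/∂u, v follows -∂L/∂v.
∂L/∂u = -6(u - 3)(u + 3); at u=-5 this is -96, so u increases.
∂L/∂v = 36v(v + 1)(v + 3); at v=-4 this is -432, so v increases.
u converges to its nearest critical value -3 (a local min of the u-part); v converges to -3. The iterate converges to (-3, -3).

(-3, -3)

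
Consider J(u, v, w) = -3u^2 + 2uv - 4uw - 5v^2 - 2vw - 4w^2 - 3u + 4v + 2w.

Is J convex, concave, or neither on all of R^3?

concave

J is quadratic, so its Hessian is the constant matrix H = [[-6, 2, -4], [2, -10, -2], [-4, -2, -8]].
Leading principal minors: -6, 56, -232.
Signs alternate −, +, − ⇒ H ≺ 0 ⇒ concave.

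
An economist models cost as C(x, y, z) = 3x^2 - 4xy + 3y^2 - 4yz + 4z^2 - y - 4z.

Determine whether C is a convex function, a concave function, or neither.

convex

C is quadratic, so its Hessian is the constant matrix H = [[6, -4, 0], [-4, 6, -4], [0, -4, 8]].
Leading principal minors: 6, 20, 64.
All positive ⇒ H ≻ 0 ⇒ convex.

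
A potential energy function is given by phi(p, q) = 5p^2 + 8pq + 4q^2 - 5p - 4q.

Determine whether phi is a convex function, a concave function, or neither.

convex

phi is quadratic, so its Hessian is the constant matrix H = [[10, 8], [8, 8]].
det(H) = 16, tr(H) = 18.
det(H) > 0 and tr(H) > 0, so H is positive definite everywhere: convex.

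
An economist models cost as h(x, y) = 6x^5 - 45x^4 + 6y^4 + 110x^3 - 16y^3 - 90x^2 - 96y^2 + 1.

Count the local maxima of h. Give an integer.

2

h separates as a function of x plus a function of y, so ∇h=0 decouples.
∂h/∂x = 30x(x - 3)(x - 2)(x - 1) = 0 at x ∈ {0, 1, 2, 3}; ∂h/∂y = 24y(y - 4)(y + 2) = 0 at y ∈ {-2, 0, 4}.
The Hessian is diagonal: diag(h_xx, h_yy). Second derivatives: h_xx(0)=-180, h_xx(1)=60, h_xx(2)=-60, h_xx(3)=180; h_yy(-2)=288, h_yy(0)=-192, h_yy(4)=576.
Local maxima occur where both diagonal entries negative: (0, 0), (2, 0). Count: 2.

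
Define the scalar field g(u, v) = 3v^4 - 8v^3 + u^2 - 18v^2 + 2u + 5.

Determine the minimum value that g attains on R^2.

-131

g(u,v) separates as P(u) + Q(v) + 5, so its minimum is min P + min Q + 5.
P'(u) = 2u + 2 vanishes at u ∈ {-1}; Q'(v) = 12v(v - 3)(v + 1) vanishes at v ∈ {-1, 0, 3}.
Local minima of P (where P''>0): P(-1)=-1. Local minima of Q: Q(-1)=-7, Q(3)=-135.
So the global minimum of g is P(-1) + Q(3) + 5 = -1 − 135 + 5 = -131, attained at (-1, 3).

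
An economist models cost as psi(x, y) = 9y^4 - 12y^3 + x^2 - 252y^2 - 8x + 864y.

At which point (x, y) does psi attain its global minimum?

(4, -4)

psi(x,y) separates as P(x) + Q(y), so its minimum is min P + min Q.
P'(x) = 2x - 8 vanishes at x ∈ {4}; Q'(y) = 36(y - 3)(y - 2)(y + 4) vanishes at y ∈ {-4, 2, 3}.
Local minima of P (where P''>0): P(4)=-16. Local minima of Q: Q(-4)=-4416, Q(3)=729.
So the global minimum of psi is P(4) + Q(-4) = -16 − 4416 = -4432, attained at (4, -4).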